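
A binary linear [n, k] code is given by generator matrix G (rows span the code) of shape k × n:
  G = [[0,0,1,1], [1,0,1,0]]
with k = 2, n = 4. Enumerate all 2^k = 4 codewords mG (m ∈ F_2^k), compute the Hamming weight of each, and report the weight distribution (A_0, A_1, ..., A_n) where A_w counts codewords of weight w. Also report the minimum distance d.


Weight distribution: A_0 = 1, A_2 = 3. Minimum distance d = 2.

Enumerate all 2^2 = 4 messages m ∈ F_2^2.
For each, compute codeword c = mG in F_2^4, then tally its weight.
  m = 00 → c = 0000, weight = 0.
  m = 10 → c = 0011, weight = 2.
  m = 01 → c = 1010, weight = 2.
  m = 11 → c = 1001, weight = 2.
Tally weights:
  weight 0: 1 codewords.
  weight 2: 3 codewords.
Minimum distance d = smallest w > 0 with A_w > 0 = 2.
Sanity: Σ A_w = 4 = 2^2 = 4 ✓.


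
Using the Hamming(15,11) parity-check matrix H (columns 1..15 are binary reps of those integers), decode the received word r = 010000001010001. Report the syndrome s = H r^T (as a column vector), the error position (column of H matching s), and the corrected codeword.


s = (1, 1, 1, 1)^T, error position = 15, corrected codeword c = 010000001010000

Compute s = H r^T mod 2 one row at a time:
  s_1 = 0 + 1 + 0 + 1 + 0 + 0 + 0 + 1 = 3 ≡ 1 (mod 2).
  s_2 = 0 + 0 + 0 + 0 + 0 + 0 + 0 + 1 = 1 ≡ 1 (mod 2).
  s_3 = 1 + 0 + 0 + 0 + 0 + 1 + 0 + 1 = 3 ≡ 1 (mod 2).
  s_4 = 0 + 0 + 0 + 0 + 1 + 1 + 0 + 1 = 3 ≡ 1 (mod 2).
s = (1, 1, 1, 1)^T — this equals column 15 of H (binary 1111), so error is at position 15.
Correct: flip bit 15 of r = 010000001010001 to get c = 010000001010000.


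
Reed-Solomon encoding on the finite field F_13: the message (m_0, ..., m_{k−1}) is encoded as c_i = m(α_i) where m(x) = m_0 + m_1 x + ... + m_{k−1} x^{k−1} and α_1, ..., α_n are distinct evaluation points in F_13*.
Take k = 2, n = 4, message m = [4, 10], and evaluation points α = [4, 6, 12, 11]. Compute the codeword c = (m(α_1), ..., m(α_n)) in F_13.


c = [5, 12, 7, 10]

Message polynomial: m(x) = 4 + 10·x (mod 13).
For each evaluation point α_i, compute m(α_i) mod 13:
  α_1 = 4: Horner steps 10 → 5, so m(4) = 5.
  α_2 = 6: Horner steps 10 → 12, so m(6) = 12.
  α_3 = 12: Horner steps 10 → 7, so m(12) = 7.
  α_4 = 11: Horner steps 10 → 10, so m(11) = 10.
Codeword c = [5, 12, 7, 10] ∈ F_13^4.


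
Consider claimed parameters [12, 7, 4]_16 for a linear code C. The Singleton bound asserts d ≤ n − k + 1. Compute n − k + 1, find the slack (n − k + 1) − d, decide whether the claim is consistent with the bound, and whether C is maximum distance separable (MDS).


Singleton RHS = n − k + 1 = 6, slack = 2, bound satisfied, not MDS.

Singleton bound: d ≤ n − k + 1.
Here n = 12, k = 7, so n − k + 1 = 6.
Given d = 4, check d ≤ 6: YES.
Slack = (n − k + 1) − d = 2.
The code is NOT MDS (slack = 2 > 0).
Description: the claimed parameters are [12, 7, 4]_16; such a code would be non-MDS.


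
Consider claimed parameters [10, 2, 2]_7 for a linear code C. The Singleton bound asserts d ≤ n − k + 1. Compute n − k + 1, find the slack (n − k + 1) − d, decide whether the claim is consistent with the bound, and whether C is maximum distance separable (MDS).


Singleton RHS = n − k + 1 = 9, slack = 7, bound satisfied, not MDS.

Singleton bound: d ≤ n − k + 1.
Here n = 10, k = 2, so n − k + 1 = 9.
Given d = 2, check d ≤ 9: YES.
Slack = (n − k + 1) − d = 7.
The code is NOT MDS (slack = 7 > 0).
Description: the claimed parameters are [10, 2, 2]_7; such a code would be non-MDS.


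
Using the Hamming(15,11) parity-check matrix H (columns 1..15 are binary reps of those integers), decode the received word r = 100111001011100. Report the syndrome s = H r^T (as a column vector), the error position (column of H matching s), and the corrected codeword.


s = (0, 1, 0, 1)^T, error position = 5, corrected codeword c = 100101001011100

Compute s = H r^T mod 2 one row at a time:
  s_1 = 0 + 1 + 0 + 1 + 1 + 1 + 0 + 0 = 4 ≡ 0 (mod 2).
  s_2 = 1 + 1 + 1 + 0 + 1 + 1 + 0 + 0 = 5 ≡ 1 (mod 2).
  s_3 = 0 + 0 + 1 + 0 + 0 + 1 + 0 + 0 = 2 ≡ 0 (mod 2).
  s_4 = 1 + 0 + 1 + 0 + 1 + 1 + 1 + 0 = 5 ≡ 1 (mod 2).
s = (0, 1, 0, 1)^T — this equals column 5 of H (binary 0101), so error is at position 5.
Correct: flip bit 5 of r = 100111001011100 to get c = 100101001011100.


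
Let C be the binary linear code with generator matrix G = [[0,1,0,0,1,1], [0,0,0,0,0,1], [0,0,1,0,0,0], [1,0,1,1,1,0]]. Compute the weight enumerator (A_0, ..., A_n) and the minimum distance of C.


Weight distribution: A_0 = 1, A_1 = 2, A_2 = 2, A_3 = 4, A_4 = 5, A_5 = 2. Minimum distance d = 1.

Enumerate all 2^4 = 16 messages m ∈ F_2^4.
For each, compute codeword c = mG in F_2^6, then tally its weight.
  m = 0000 → c = 000000, weight = 0.
  m = 1000 → c = 010011, weight = 3.
  m = 0100 → c = 000001, weight = 1.
  m = 1100 → c = 010010, weight = 2.
  m = 0010 → c = 001000, weight = 1.
  m = 1010 → c = 011011, weight = 4.
  m = 0110 → c = 001001, weight = 2.
  m = 1110 → c = 011010, weight = 3.
  m = 0001 → c = 101110, weight = 4.
  m = 1001 → c = 111101, weight = 5.
  m = 0101 → c = 101111, weight = 5.
  m = 1101 → c = 111100, weight = 4.
  m = 0011 → c = 100110, weight = 3.
  m = 1011 → c = 110101, weight = 4.
  m = 0111 → c = 100111, weight = 4.
  m = 1111 → c = 110100, weight = 3.
Tally weights:
  weight 0: 1 codewords.
  weight 1: 2 codewords.
  weight 2: 2 codewords.
  weight 3: 4 codewords.
  weight 4: 5 codewords.
  weight 5: 2 codewords.
Minimum distance d = smallest w > 0 with A_w > 0 = 1.
Sanity: Σ A_w = 16 = 2^4 = 16 ✓.


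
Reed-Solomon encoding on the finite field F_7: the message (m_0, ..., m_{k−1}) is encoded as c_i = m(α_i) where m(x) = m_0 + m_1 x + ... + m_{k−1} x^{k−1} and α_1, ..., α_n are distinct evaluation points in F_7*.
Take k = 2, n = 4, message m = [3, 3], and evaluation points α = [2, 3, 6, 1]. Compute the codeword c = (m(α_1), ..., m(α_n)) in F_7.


c = [2, 5, 0, 6]

Message polynomial: m(x) = 3 + 3·x (mod 7).
For each evaluation point α_i, compute m(α_i) mod 7:
  α_1 = 2: Horner steps 3 → 2, so m(2) = 2.
  α_2 = 3: Horner steps 3 → 5, so m(3) = 5.
  α_3 = 6: Horner steps 3 → 0, so m(6) = 0.
  α_4 = 1: Horner steps 3 → 6, so m(1) = 6.
Codeword c = [2, 5, 0, 6] ∈ F_7^4.


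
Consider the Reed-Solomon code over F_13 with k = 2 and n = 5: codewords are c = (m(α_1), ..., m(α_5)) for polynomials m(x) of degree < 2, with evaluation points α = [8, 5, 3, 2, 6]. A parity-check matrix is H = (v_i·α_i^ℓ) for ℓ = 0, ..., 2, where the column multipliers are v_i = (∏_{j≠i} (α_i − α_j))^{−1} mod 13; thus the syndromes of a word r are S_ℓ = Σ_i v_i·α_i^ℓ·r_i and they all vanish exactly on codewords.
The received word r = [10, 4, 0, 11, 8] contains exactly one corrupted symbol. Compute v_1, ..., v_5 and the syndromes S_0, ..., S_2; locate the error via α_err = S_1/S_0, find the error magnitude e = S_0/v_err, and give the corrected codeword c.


S = (1, 6, 10), error at position 5, error magnitude e = 2, c = [10, 4, 0, 11, 6].

Step 1: column multipliers v_i = (∏_{j≠i}(α_i − α_j))^{−1} mod 13.
  i = 1 (α = 8): (8−5)(8−3)(8−2)(8−6) = 3·5·6·2 = 180 ≡ 11, so v_1 = 11^{−1} = 6 (mod 13).
  i = 2 (α = 5): (5−8)(5−3)(5−2)(5−6) = (−3)·2·3·(−1) = 18 ≡ 5, so v_2 = 5^{−1} = 8 (mod 13).
  i = 3 (α = 3): (3−8)(3−5)(3−2)(3−6) = (−5)·(−2)·1·(−3) = −30 ≡ 9, so v_3 = 9^{−1} = 3 (mod 13).
  i = 4 (α = 2): (2−8)(2−5)(2−3)(2−6) = (−6)·(−3)·(−1)·(−4) = 72 ≡ 7, so v_4 = 7^{−1} = 2 (mod 13).
  i = 5 (α = 6): (6−8)(6−5)(6−3)(6−2) = (−2)·1·3·4 = −24 ≡ 2, so v_5 = 2^{−1} = 7 (mod 13).
  v = [6, 8, 3, 2, 7].
Step 2: syndromes of r = [10, 4, 0, 11, 8] (all sums mod 13).
  S_0 = Σ v_i r_i = 6·10 + 8·4 + 3·0 + 2·11 + 7·8 = 170 ≡ 1.
  S_1 = Σ v_i α_i r_i = 6·8·10 + 8·5·4 + 3·3·0 + 2·2·11 + 7·6·8 = 1020 ≡ 6.
  α_i^2 mod 13 = [12, 12, 9, 4, 10].
  S_2 = Σ v_i α_i^2 r_i = 6·12·10 + 8·12·4 + 3·9·0 + 2·4·11 + 7·10·8 = 1752 ≡ 10.
  S = (1, 6, 10) ≠ 0, so r is not a codeword (an error is present).
Step 3: locate the error. For a single error e at position i, S_ℓ = v_i·e·α_i^ℓ, so α_err = S_1/S_0.
  S_0^{−1} = 1^{−1} = 1 (mod 13), so α_err = 6·1 = 6 ≡ 6 = α_5. Error position i = 5.
  Consistency check: S_2/S_1 = 10·11 = 110 ≡ 6 = α_err ✓ (single-error assumption holds).
Step 4: error magnitude e = S_0/v_5 = S_0·∏_{j≠5}(α_5 − α_j) = 1·2 = 2 ≡ 2 (mod 13).
Step 5: correct position 5: c_5 = r_5 − e = 8 − 2 ≡ 6 (mod 13). Hence c = [10, 4, 0, 11, 6].
  Check: interpolating c through the α_i gives m(x) = 7 + 2·x (degree < 2) with m(α_i) = c_i for every i, so c is indeed a codeword.


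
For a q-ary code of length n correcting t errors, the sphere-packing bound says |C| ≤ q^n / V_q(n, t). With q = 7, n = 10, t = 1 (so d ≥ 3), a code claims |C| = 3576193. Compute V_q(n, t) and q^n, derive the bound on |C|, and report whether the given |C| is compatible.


V_q(n, t) = 61, q^n = 282475249, Hamming bound = 4630741, |C| = 3576193 ≤ bound (satisfied).

Step 1: Compute V_q(n, t) = Σ_{j=0}^1 C(n, j) (q−1)^j.
  j = 0: C(10,0)·(6)^0 = 1·1 = 1.
  j = 1: C(10,1)·(6)^1 = 10·6 = 60.
  V_q(n, t) = 1 + 60 = 61.
Step 2: q^n = 7^10 = 282475249.
Step 3: Hamming bound ⌊q^n / V_q(n,t)⌋ = ⌊282475249/61⌋ = 4630741.
Step 4: Compare |C| = 3576193 to 4630741: satisfied.
The claimed |C| lies below the Hamming bound.


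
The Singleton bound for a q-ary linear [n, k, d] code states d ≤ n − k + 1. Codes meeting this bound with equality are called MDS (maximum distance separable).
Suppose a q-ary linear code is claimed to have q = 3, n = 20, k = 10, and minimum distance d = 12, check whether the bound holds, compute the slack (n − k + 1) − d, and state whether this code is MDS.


Singleton RHS = n − k + 1 = 11, slack = -1, bound violated (no such code; not MDS).

Singleton bound: d ≤ n − k + 1.
Here n = 20, k = 10, so n − k + 1 = 11.
Given d = 12, check d ≤ 11: NO.
Slack = (n − k + 1) − d = -1.
The slack is negative: d = 12 exceeds n − k + 1 = 11 by 1, so the Singleton bound is violated and no linear [20, 10, 12]_3 code can exist. In particular it is not MDS (MDS requires d = n − k + 1 exactly).
Description: the claimed parameters are [20, 10, 12]_3; such a code would be impossible (violates the Singleton bound).


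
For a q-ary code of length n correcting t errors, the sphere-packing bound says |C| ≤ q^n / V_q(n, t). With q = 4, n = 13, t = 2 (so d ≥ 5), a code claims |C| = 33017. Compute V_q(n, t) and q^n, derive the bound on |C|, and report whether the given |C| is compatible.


V_q(n, t) = 742, q^n = 67108864, Hamming bound = 90443, |C| = 33017 ≤ bound (satisfied).

Step 1: Compute V_q(n, t) = Σ_{j=0}^2 C(n, j) (q−1)^j.
  j = 0: C(13,0)·(3)^0 = 1·1 = 1.
  j = 1: C(13,1)·(3)^1 = 13·3 = 39.
  j = 2: C(13,2)·(3)^2 = 78·9 = 702.
  V_q(n, t) = 1 + 39 + 702 = 742.
Step 2: q^n = 4^13 = 67108864.
Step 3: Hamming bound ⌊q^n / V_q(n,t)⌋ = ⌊67108864/742⌋ = 90443.
Step 4: Compare |C| = 33017 to 90443: satisfied.
The claimed |C| lies below the Hamming bound.


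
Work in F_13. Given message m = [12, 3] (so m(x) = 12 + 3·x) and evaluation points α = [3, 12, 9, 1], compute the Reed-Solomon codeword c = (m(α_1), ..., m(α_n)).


c = [8, 9, 0, 2]

Message polynomial: m(x) = 12 + 3·x (mod 13).
For each evaluation point α_i, compute m(α_i) mod 13:
  α_1 = 3: Horner steps 3 → 8, so m(3) = 8.
  α_2 = 12: Horner steps 3 → 9, so m(12) = 9.
  α_3 = 9: Horner steps 3 → 0, so m(9) = 0.
  α_4 = 1: Horner steps 3 → 2, so m(1) = 2.
Codeword c = [8, 9, 0, 2] ∈ F_13^4.


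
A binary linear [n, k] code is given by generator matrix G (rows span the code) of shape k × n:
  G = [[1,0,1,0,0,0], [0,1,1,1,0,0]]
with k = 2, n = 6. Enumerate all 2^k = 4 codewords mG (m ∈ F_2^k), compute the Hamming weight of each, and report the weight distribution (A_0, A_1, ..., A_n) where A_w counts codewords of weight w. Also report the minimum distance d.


Weight distribution: A_0 = 1, A_2 = 1, A_3 = 2. Minimum distance d = 2.

Enumerate all 2^2 = 4 messages m ∈ F_2^2.
For each, compute codeword c = mG in F_2^6, then tally its weight.
  m = 00 → c = 000000, weight = 0.
  m = 10 → c = 101000, weight = 2.
  m = 01 → c = 011100, weight = 3.
  m = 11 → c = 110100, weight = 3.
Tally weights:
  weight 0: 1 codewords.
  weight 2: 1 codewords.
  weight 3: 2 codewords.
Minimum distance d = smallest w > 0 with A_w > 0 = 2.
Sanity: Σ A_w = 4 = 2^2 = 4 ✓.


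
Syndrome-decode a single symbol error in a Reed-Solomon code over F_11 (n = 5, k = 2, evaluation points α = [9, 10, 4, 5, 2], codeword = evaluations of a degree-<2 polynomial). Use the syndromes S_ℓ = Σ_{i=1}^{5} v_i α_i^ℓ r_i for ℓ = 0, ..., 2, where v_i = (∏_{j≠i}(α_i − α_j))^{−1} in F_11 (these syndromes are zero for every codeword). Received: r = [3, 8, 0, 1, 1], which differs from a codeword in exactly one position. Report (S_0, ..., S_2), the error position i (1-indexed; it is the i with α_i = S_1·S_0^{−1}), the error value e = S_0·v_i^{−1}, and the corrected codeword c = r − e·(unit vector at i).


S = (8, 7, 2), error at position 4, error magnitude e = 7, c = [3, 8, 0, 5, 1].

Step 1: column multipliers v_i = (∏_{j≠i}(α_i − α_j))^{−1} mod 11.
  i = 1 (α = 9): (9−10)(9−4)(9−5)(9−2) = (−1)·5·4·7 = −140 ≡ 3, so v_1 = 3^{−1} = 4 (mod 11).
  i = 2 (α = 10): (10−9)(10−4)(10−5)(10−2) = 1·6·5·8 = 240 ≡ 9, so v_2 = 9^{−1} = 5 (mod 11).
  i = 3 (α = 4): (4−9)(4−10)(4−5)(4−2) = (−5)·(−6)·(−1)·2 = −60 ≡ 6, so v_3 = 6^{−1} = 2 (mod 11).
  i = 4 (α = 5): (5−9)(5−10)(5−4)(5−2) = (−4)·(−5)·1·3 = 60 ≡ 5, so v_4 = 5^{−1} = 9 (mod 11).
  i = 5 (α = 2): (2−9)(2−10)(2−4)(2−5) = (−7)·(−8)·(−2)·(−3) = 336 ≡ 6, so v_5 = 6^{−1} = 2 (mod 11).
  v = [4, 5, 2, 9, 2].
Step 2: syndromes of r = [3, 8, 0, 1, 1] (all sums mod 11).
  S_0 = Σ v_i r_i = 4·3 + 5·8 + 2·0 + 9·1 + 2·1 = 63 ≡ 8.
  S_1 = Σ v_i α_i r_i = 4·9·3 + 5·10·8 + 2·4·0 + 9·5·1 + 2·2·1 = 557 ≡ 7.
  α_i^2 mod 11 = [4, 1, 5, 3, 4].
  S_2 = Σ v_i α_i^2 r_i = 4·4·3 + 5·1·8 + 2·5·0 + 9·3·1 + 2·4·1 = 123 ≡ 2.
  S = (8, 7, 2) ≠ 0, so r is not a codeword (an error is present).
Step 3: locate the error. For a single error e at position i, S_ℓ = v_i·e·α_i^ℓ, so α_err = S_1/S_0.
  S_0^{−1} = 8^{−1} = 7 (mod 11), so α_err = 7·7 = 49 ≡ 5 = α_4. Error position i = 4.
  Consistency check: S_2/S_1 = 2·8 = 16 ≡ 5 = α_err ✓ (single-error assumption holds).
Step 4: error magnitude e = S_0/v_4 = S_0·∏_{j≠4}(α_4 − α_j) = 8·5 = 40 ≡ 7 (mod 11).
Step 5: correct position 4: c_4 = r_4 − e = 1 − 7 ≡ 5 (mod 11). Hence c = [3, 8, 0, 5, 1].
  Check: interpolating c through the α_i gives m(x) = 2 + 5·x (degree < 2) with m(α_i) = c_i for every i, so c is indeed a codeword.


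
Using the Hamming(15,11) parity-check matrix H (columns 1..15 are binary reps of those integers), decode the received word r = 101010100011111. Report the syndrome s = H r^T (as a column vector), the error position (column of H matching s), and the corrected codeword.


s = (1, 0, 1, 1)^T, error position = 11, corrected codeword c = 101010100001111

Compute s = H r^T mod 2 one row at a time:
  s_1 = 0 + 0 + 0 + 1 + 1 + 1 + 1 + 1 = 5 ≡ 1 (mod 2).
  s_2 = 0 + 1 + 0 + 1 + 1 + 1 + 1 + 1 = 6 ≡ 0 (mod 2).
  s_3 = 0 + 1 + 0 + 1 + 0 + 1 + 1 + 1 = 5 ≡ 1 (mod 2).
  s_4 = 1 + 1 + 1 + 1 + 0 + 1 + 1 + 1 = 7 ≡ 1 (mod 2).
s = (1, 0, 1, 1)^T — this equals column 11 of H (binary 1011), so error is at position 11.
Correct: flip bit 11 of r = 101010100011111 to get c = 101010100001111.


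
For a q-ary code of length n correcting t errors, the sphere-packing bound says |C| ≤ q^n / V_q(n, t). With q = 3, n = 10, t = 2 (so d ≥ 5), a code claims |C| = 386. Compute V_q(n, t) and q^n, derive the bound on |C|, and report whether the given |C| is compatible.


V_q(n, t) = 201, q^n = 59049, Hamming bound = 293, |C| = 386 > bound (violated).

Step 1: Compute V_q(n, t) = Σ_{j=0}^2 C(n, j) (q−1)^j.
  j = 0: C(10,0)·(2)^0 = 1·1 = 1.
  j = 1: C(10,1)·(2)^1 = 10·2 = 20.
  j = 2: C(10,2)·(2)^2 = 45·4 = 180.
  V_q(n, t) = 1 + 20 + 180 = 201.
Step 2: q^n = 3^10 = 59049.
Step 3: Hamming bound ⌊q^n / V_q(n,t)⌋ = ⌊59049/201⌋ = 293.
Step 4: Compare |C| = 386 to 293: violated.
The claimed |C| lies above the Hamming bound, so no 3-ary code of length 10 with d ≥ 5 can have 386 codewords.


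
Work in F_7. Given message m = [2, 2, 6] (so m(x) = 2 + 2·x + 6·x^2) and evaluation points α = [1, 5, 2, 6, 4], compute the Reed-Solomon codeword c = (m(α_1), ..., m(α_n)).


c = [3, 1, 2, 6, 1]

Message polynomial: m(x) = 2 + 2·x + 6·x^2 (mod 7).
For each evaluation point α_i, compute m(α_i) mod 7:
  α_1 = 1: Horner steps 6 → 1 → 3, so m(1) = 3.
  α_2 = 5: Horner steps 6 → 4 → 1, so m(5) = 1.
  α_3 = 2: Horner steps 6 → 0 → 2, so m(2) = 2.
  α_4 = 6: Horner steps 6 → 3 → 6, so m(6) = 6.
  α_5 = 4: Horner steps 6 → 5 → 1, so m(4) = 1.
Codeword c = [3, 1, 2, 6, 1] ∈ F_7^5.


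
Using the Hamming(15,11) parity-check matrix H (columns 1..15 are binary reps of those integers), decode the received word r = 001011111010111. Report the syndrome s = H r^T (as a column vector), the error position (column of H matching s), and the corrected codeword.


s = (0, 0, 0, 1)^T, error position = 1, corrected codeword c = 101011111010111

Compute s = H r^T mod 2 one row at a time:
  s_1 = 1 + 1 + 0 + 1 + 0 + 1 + 1 + 1 = 6 ≡ 0 (mod 2).
  s_2 = 0 + 1 + 1 + 1 + 0 + 1 + 1 + 1 = 6 ≡ 0 (mod 2).
  s_3 = 0 + 1 + 1 + 1 + 0 + 1 + 1 + 1 = 6 ≡ 0 (mod 2).
  s_4 = 0 + 1 + 1 + 1 + 1 + 1 + 1 + 1 = 7 ≡ 1 (mod 2).
s = (0, 0, 0, 1)^T — this equals column 1 of H (binary 0001), so error is at position 1.
Correct: flip bit 1 of r = 001011111010111 to get c = 101011111010111.


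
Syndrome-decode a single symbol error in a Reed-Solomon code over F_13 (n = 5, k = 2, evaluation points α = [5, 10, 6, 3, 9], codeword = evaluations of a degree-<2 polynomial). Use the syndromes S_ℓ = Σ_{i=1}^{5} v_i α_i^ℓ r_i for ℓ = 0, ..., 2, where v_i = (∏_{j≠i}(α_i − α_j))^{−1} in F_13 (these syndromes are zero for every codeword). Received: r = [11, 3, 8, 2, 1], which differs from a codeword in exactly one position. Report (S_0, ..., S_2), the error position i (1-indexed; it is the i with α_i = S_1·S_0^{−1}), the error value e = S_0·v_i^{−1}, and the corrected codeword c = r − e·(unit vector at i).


S = (8, 1, 5), error at position 1, error magnitude e = 5, c = [6, 3, 8, 2, 1].

Step 1: column multipliers v_i = (∏_{j≠i}(α_i − α_j))^{−1} mod 13.
  i = 1 (α = 5): (5−10)(5−6)(5−3)(5−9) = (−5)·(−1)·2·(−4) = −40 ≡ 12, so v_1 = 12^{−1} = 12 (mod 13).
  i = 2 (α = 10): (10−5)(10−6)(10−3)(10−9) = 5·4·7·1 = 140 ≡ 10, so v_2 = 10^{−1} = 4 (mod 13).
  i = 3 (α = 6): (6−5)(6−10)(6−3)(6−9) = 1·(−4)·3·(−3) = 36 ≡ 10, so v_3 = 10^{−1} = 4 (mod 13).
  i = 4 (α = 3): (3−5)(3−10)(3−6)(3−9) = (−2)·(−7)·(−3)·(−6) = 252 ≡ 5, so v_4 = 5^{−1} = 8 (mod 13).
  i = 5 (α = 9): (9−5)(9−10)(9−6)(9−3) = 4·(−1)·3·6 = −72 ≡ 6, so v_5 = 6^{−1} = 11 (mod 13).
  v = [12, 4, 4, 8, 11].
Step 2: syndromes of r = [11, 3, 8, 2, 1] (all sums mod 13).
  S_0 = Σ v_i r_i = 12·11 + 4·3 + 4·8 + 8·2 + 11·1 = 203 ≡ 8.
  S_1 = Σ v_i α_i r_i = 12·5·11 + 4·10·3 + 4·6·8 + 8·3·2 + 11·9·1 = 1119 ≡ 1.
  α_i^2 mod 13 = [12, 9, 10, 9, 3].
  S_2 = Σ v_i α_i^2 r_i = 12·12·11 + 4·9·3 + 4·10·8 + 8·9·2 + 11·3·1 = 2189 ≡ 5.
  S = (8, 1, 5) ≠ 0, so r is not a codeword (an error is present).
Step 3: locate the error. For a single error e at position i, S_ℓ = v_i·e·α_i^ℓ, so α_err = S_1/S_0.
  S_0^{−1} = 8^{−1} = 5 (mod 13), so α_err = 1·5 = 5 ≡ 5 = α_1. Error position i = 1.
  Consistency check: S_2/S_1 = 5·1 = 5 ≡ 5 = α_err ✓ (single-error assumption holds).
Step 4: error magnitude e = S_0/v_1 = S_0·∏_{j≠1}(α_1 − α_j) = 8·12 = 96 ≡ 5 (mod 13).
Step 5: correct position 1: c_1 = r_1 − e = 11 − 5 ≡ 6 (mod 13). Hence c = [6, 3, 8, 2, 1].
  Check: interpolating c through the α_i gives m(x) = 9 + 2·x (degree < 2) with m(α_i) = c_i for every i, so c is indeed a codeword.


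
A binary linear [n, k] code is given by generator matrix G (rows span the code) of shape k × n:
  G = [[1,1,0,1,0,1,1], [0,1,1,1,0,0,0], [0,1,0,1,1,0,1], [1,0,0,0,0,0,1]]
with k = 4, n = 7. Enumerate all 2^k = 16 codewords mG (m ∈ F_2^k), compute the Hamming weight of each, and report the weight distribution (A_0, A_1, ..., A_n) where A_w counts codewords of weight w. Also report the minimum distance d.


Weight distribution: A_0 = 1, A_2 = 2, A_3 = 6, A_4 = 3, A_5 = 2, A_6 = 2. Minimum distance d = 2.

Enumerate all 2^4 = 16 messages m ∈ F_2^4.
For each, compute codeword c = mG in F_2^7, then tally its weight.
  m = 0000 → c = 0000000, weight = 0.
  m = 1000 → c = 1101011, weight = 5.
  m = 0100 → c = 0111000, weight = 3.
  m = 1100 → c = 1010011, weight = 4.
  m = 0010 → c = 0101101, weight = 4.
  m = 1010 → c = 1000110, weight = 3.
  m = 0110 → c = 0010101, weight = 3.
  m = 1110 → c = 1111110, weight = 6.
  m = 0001 → c = 1000001, weight = 2.
  m = 1001 → c = 0101010, weight = 3.
  m = 0101 → c = 1111001, weight = 5.
  m = 1101 → c = 0010010, weight = 2.
  m = 0011 → c = 1101100, weight = 4.
  m = 1011 → c = 0000111, weight = 3.
  m = 0111 → c = 1010100, weight = 3.
  m = 1111 → c = 0111111, weight = 6.
Tally weights:
  weight 0: 1 codewords.
  weight 2: 2 codewords.
  weight 3: 6 codewords.
  weight 4: 3 codewords.
  weight 5: 2 codewords.
  weight 6: 2 codewords.
Minimum distance d = smallest w > 0 with A_w > 0 = 2.
Sanity: Σ A_w = 16 = 2^4 = 16 ✓.


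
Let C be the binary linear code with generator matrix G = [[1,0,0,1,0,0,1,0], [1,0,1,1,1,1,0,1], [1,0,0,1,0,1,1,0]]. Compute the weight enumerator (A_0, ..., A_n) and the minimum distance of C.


Weight distribution: A_0 = 1, A_1 = 1, A_3 = 1, A_4 = 2, A_5 = 2, A_6 = 1. Minimum distance d = 1.

Enumerate all 2^3 = 8 messages m ∈ F_2^3.
For each, compute codeword c = mG in F_2^8, then tally its weight.
  m = 000 → c = 00000000, weight = 0.
  m = 100 → c = 10010010, weight = 3.
  m = 010 → c = 10111101, weight = 6.
  m = 110 → c = 00101111, weight = 5.
  m = 001 → c = 10010110, weight = 4.
  m = 101 → c = 00000100, weight = 1.
  m = 011 → c = 00101011, weight = 4.
  m = 111 → c = 10111001, weight = 5.
Tally weights:
  weight 0: 1 codewords.
  weight 1: 1 codewords.
  weight 3: 1 codewords.
  weight 4: 2 codewords.
  weight 5: 2 codewords.
  weight 6: 1 codewords.
Minimum distance d = smallest w > 0 with A_w > 0 = 1.
Sanity: Σ A_w = 8 = 2^3 = 8 ✓.


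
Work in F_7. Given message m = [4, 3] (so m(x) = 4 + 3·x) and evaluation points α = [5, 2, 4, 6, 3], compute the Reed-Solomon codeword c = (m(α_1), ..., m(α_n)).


c = [5, 3, 2, 1, 6]

Message polynomial: m(x) = 4 + 3·x (mod 7).
For each evaluation point α_i, compute m(α_i) mod 7:
  α_1 = 5: Horner steps 3 → 5, so m(5) = 5.
  α_2 = 2: Horner steps 3 → 3, so m(2) = 3.
  α_3 = 4: Horner steps 3 → 2, so m(4) = 2.
  α_4 = 6: Horner steps 3 → 1, so m(6) = 1.
  α_5 = 3: Horner steps 3 → 6, so m(3) = 6.
Codeword c = [5, 3, 2, 1, 6] ∈ F_7^5.


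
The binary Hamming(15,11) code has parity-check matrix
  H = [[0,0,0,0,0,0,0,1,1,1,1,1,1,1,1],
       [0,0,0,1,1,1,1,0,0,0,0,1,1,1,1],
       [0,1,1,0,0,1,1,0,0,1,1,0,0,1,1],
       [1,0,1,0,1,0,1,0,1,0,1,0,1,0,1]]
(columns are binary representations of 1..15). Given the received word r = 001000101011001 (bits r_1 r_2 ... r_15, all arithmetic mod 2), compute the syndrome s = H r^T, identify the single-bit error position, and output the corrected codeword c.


s = (0, 1, 0, 1)^T, error position = 5, corrected codeword c = 001010101011001

Compute s = H r^T mod 2 one row at a time:
  s_1 = 0 + 1 + 0 + 1 + 1 + 0 + 0 + 1 = 4 ≡ 0 (mod 2).
  s_2 = 0 + 0 + 0 + 1 + 1 + 0 + 0 + 1 = 3 ≡ 1 (mod 2).
  s_3 = 0 + 1 + 0 + 1 + 0 + 1 + 0 + 1 = 4 ≡ 0 (mod 2).
  s_4 = 0 + 1 + 0 + 1 + 1 + 1 + 0 + 1 = 5 ≡ 1 (mod 2).
s = (0, 1, 0, 1)^T — this equals column 5 of H (binary 0101), so error is at position 5.
Correct: flip bit 5 of r = 001000101011001 to get c = 001010101011001.


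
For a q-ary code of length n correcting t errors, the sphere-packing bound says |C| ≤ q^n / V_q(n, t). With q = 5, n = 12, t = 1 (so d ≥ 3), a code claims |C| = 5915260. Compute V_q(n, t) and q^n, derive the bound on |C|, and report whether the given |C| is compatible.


V_q(n, t) = 49, q^n = 244140625, Hamming bound = 4982461, |C| = 5915260 > bound (violated).

Step 1: Compute V_q(n, t) = Σ_{j=0}^1 C(n, j) (q−1)^j.
  j = 0: C(12,0)·(4)^0 = 1·1 = 1.
  j = 1: C(12,1)·(4)^1 = 12·4 = 48.
  V_q(n, t) = 1 + 48 = 49.
Step 2: q^n = 5^12 = 244140625.
Step 3: Hamming bound ⌊q^n / V_q(n,t)⌋ = ⌊244140625/49⌋ = 4982461.
Step 4: Compare |C| = 5915260 to 4982461: violated.
The claimed |C| lies above the Hamming bound, so no 5-ary code of length 12 with d ≥ 3 can have 5915260 codewords.


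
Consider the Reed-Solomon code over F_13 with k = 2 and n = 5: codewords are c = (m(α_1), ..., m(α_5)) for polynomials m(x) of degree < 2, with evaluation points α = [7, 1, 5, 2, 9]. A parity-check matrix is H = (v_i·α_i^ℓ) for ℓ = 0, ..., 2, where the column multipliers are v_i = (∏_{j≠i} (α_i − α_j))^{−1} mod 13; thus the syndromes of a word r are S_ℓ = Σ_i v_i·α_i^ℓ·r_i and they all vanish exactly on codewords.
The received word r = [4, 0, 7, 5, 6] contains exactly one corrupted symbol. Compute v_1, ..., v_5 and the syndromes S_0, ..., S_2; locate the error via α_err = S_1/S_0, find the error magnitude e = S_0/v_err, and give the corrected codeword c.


S = (3, 1, 9), error at position 5, error magnitude e = 5, c = [4, 0, 7, 5, 1].

Step 1: column multipliers v_i = (∏_{j≠i}(α_i − α_j))^{−1} mod 13.
  i = 1 (α = 7): (7−1)(7−5)(7−2)(7−9) = 6·2·5·(−2) = −120 ≡ 10, so v_1 = 10^{−1} = 4 (mod 13).
  i = 2 (α = 1): (1−7)(1−5)(1−2)(1−9) = (−6)·(−4)·(−1)·(−8) = 192 ≡ 10, so v_2 = 10^{−1} = 4 (mod 13).
  i = 3 (α = 5): (5−7)(5−1)(5−2)(5−9) = (−2)·4·3·(−4) = 96 ≡ 5, so v_3 = 5^{−1} = 8 (mod 13).
  i = 4 (α = 2): (2−7)(2−1)(2−5)(2−9) = (−5)·1·(−3)·(−7) = −105 ≡ 12, so v_4 = 12^{−1} = 12 (mod 13).
  i = 5 (α = 9): (9−7)(9−1)(9−5)(9−2) = 2·8·4·7 = 448 ≡ 6, so v_5 = 6^{−1} = 11 (mod 13).
  v = [4, 4, 8, 12, 11].
Step 2: syndromes of r = [4, 0, 7, 5, 6] (all sums mod 13).
  S_0 = Σ v_i r_i = 4·4 + 4·0 + 8·7 + 12·5 + 11·6 = 198 ≡ 3.
  S_1 = Σ v_i α_i r_i = 4·7·4 + 4·1·0 + 8·5·7 + 12·2·5 + 11·9·6 = 1106 ≡ 1.
  α_i^2 mod 13 = [10, 1, 12, 4, 3].
  S_2 = Σ v_i α_i^2 r_i = 4·10·4 + 4·1·0 + 8·12·7 + 12·4·5 + 11·3·6 = 1270 ≡ 9.
  S = (3, 1, 9) ≠ 0, so r is not a codeword (an error is present).
Step 3: locate the error. For a single error e at position i, S_ℓ = v_i·e·α_i^ℓ, so α_err = S_1/S_0.
  S_0^{−1} = 3^{−1} = 9 (mod 13), so α_err = 1·9 = 9 ≡ 9 = α_5. Error position i = 5.
  Consistency check: S_2/S_1 = 9·1 = 9 ≡ 9 = α_err ✓ (single-error assumption holds).
Step 4: error magnitude e = S_0/v_5 = S_0·∏_{j≠5}(α_5 − α_j) = 3·6 = 18 ≡ 5 (mod 13).
Step 5: correct position 5: c_5 = r_5 − e = 6 − 5 ≡ 1 (mod 13). Hence c = [4, 0, 7, 5, 1].
  Check: interpolating c through the α_i gives m(x) = 8 + 5·x (degree < 2) with m(α_i) = c_i for every i, so c is indeed a codeword.


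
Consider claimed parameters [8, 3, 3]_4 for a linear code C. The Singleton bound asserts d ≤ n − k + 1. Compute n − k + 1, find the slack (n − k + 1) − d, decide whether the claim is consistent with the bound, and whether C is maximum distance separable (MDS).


Singleton RHS = n − k + 1 = 6, slack = 3, bound satisfied, not MDS.

Singleton bound: d ≤ n − k + 1.
Here n = 8, k = 3, so n − k + 1 = 6.
Given d = 3, check d ≤ 6: YES.
Slack = (n − k + 1) − d = 3.
The code is NOT MDS (slack = 3 > 0).
Description: the claimed parameters are [8, 3, 3]_4; such a code would be non-MDS.


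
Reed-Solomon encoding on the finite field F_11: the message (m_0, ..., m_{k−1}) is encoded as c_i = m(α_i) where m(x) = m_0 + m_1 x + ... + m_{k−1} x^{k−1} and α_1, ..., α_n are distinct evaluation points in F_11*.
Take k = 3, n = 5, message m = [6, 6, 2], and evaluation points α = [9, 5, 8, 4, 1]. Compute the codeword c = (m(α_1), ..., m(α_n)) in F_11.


c = [2, 9, 6, 7, 3]

Message polynomial: m(x) = 6 + 6·x + 2·x^2 (mod 11).
For each evaluation point α_i, compute m(α_i) mod 11:
  α_1 = 9: Horner steps 2 → 2 → 2, so m(9) = 2.
  α_2 = 5: Horner steps 2 → 5 → 9, so m(5) = 9.
  α_3 = 8: Horner steps 2 → 0 → 6, so m(8) = 6.
  α_4 = 4: Horner steps 2 → 3 → 7, so m(4) = 7.
  α_5 = 1: Horner steps 2 → 8 → 3, so m(1) = 3.
Codeword c = [2, 9, 6, 7, 3] ∈ F_11^5.


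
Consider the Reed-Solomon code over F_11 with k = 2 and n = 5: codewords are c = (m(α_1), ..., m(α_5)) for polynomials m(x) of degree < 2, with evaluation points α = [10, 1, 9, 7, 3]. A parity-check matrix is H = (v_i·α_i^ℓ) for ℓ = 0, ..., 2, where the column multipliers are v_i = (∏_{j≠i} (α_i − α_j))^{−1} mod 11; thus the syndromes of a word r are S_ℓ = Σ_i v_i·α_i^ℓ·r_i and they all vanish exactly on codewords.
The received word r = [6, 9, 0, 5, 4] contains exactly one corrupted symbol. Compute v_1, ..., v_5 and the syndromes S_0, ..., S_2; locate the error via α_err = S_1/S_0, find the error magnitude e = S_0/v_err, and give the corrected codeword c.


S = (7, 4, 7), error at position 1, error magnitude e = 3, c = [3, 9, 0, 5, 4].

Step 1: column multipliers v_i = (∏_{j≠i}(α_i − α_j))^{−1} mod 11.
  i = 1 (α = 10): (10−1)(10−9)(10−7)(10−3) = 9·1·3·7 = 189 ≡ 2, so v_1 = 2^{−1} = 6 (mod 11).
  i = 2 (α = 1): (1−10)(1−9)(1−7)(1−3) = (−9)·(−8)·(−6)·(−2) = 864 ≡ 6, so v_2 = 6^{−1} = 2 (mod 11).
  i = 3 (α = 9): (9−10)(9−1)(9−7)(9−3) = (−1)·8·2·6 = −96 ≡ 3, so v_3 = 3^{−1} = 4 (mod 11).
  i = 4 (α = 7): (7−10)(7−1)(7−9)(7−3) = (−3)·6·(−2)·4 = 144 ≡ 1, so v_4 = 1^{−1} = 1 (mod 11).
  i = 5 (α = 3): (3−10)(3−1)(3−9)(3−7) = (−7)·2·(−6)·(−4) = −336 ≡ 5, so v_5 = 5^{−1} = 9 (mod 11).
  v = [6, 2, 4, 1, 9].
Step 2: syndromes of r = [6, 9, 0, 5, 4] (all sums mod 11).
  S_0 = Σ v_i r_i = 6·6 + 2·9 + 4·0 + 1·5 + 9·4 = 95 ≡ 7.
  S_1 = Σ v_i α_i r_i = 6·10·6 + 2·1·9 + 4·9·0 + 1·7·5 + 9·3·4 = 521 ≡ 4.
  α_i^2 mod 11 = [1, 1, 4, 5, 9].
  S_2 = Σ v_i α_i^2 r_i = 6·1·6 + 2·1·9 + 4·4·0 + 1·5·5 + 9·9·4 = 403 ≡ 7.
  S = (7, 4, 7) ≠ 0, so r is not a codeword (an error is present).
Step 3: locate the error. For a single error e at position i, S_ℓ = v_i·e·α_i^ℓ, so α_err = S_1/S_0.
  S_0^{−1} = 7^{−1} = 8 (mod 11), so α_err = 4·8 = 32 ≡ 10 = α_1. Error position i = 1.
  Consistency check: S_2/S_1 = 7·3 = 21 ≡ 10 = α_err ✓ (single-error assumption holds).
Step 4: error magnitude e = S_0/v_1 = S_0·∏_{j≠1}(α_1 − α_j) = 7·2 = 14 ≡ 3 (mod 11).
Step 5: correct position 1: c_1 = r_1 − e = 6 − 3 ≡ 3 (mod 11). Hence c = [3, 9, 0, 5, 4].
  Check: interpolating c through the α_i gives m(x) = 6 + 3·x (degree < 2) with m(α_i) = c_i for every i, so c is indeed a codeword.


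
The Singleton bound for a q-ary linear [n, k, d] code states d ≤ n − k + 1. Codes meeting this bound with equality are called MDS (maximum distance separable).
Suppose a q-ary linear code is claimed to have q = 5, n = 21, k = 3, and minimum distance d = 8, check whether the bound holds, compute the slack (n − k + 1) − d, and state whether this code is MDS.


Singleton RHS = n − k + 1 = 19, slack = 11, bound satisfied, not MDS.

Singleton bound: d ≤ n − k + 1.
Here n = 21, k = 3, so n − k + 1 = 19.
Given d = 8, check d ≤ 19: YES.
Slack = (n − k + 1) − d = 11.
The code is NOT MDS (slack = 11 > 0).
Description: the claimed parameters are [21, 3, 8]_5; such a code would be non-MDS.


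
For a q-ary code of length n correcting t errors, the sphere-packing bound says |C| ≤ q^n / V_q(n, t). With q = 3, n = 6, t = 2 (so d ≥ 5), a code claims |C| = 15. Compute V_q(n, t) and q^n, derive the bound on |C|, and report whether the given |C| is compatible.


V_q(n, t) = 73, q^n = 729, Hamming bound = 9, |C| = 15 > bound (violated).

Step 1: Compute V_q(n, t) = Σ_{j=0}^2 C(n, j) (q−1)^j.
  j = 0: C(6,0)·(2)^0 = 1·1 = 1.
  j = 1: C(6,1)·(2)^1 = 6·2 = 12.
  j = 2: C(6,2)·(2)^2 = 15·4 = 60.
  V_q(n, t) = 1 + 12 + 60 = 73.
Step 2: q^n = 3^6 = 729.
Step 3: Hamming bound ⌊q^n / V_q(n,t)⌋ = ⌊729/73⌋ = 9.
Step 4: Compare |C| = 15 to 9: violated.
The claimed |C| lies above the Hamming bound, so no 3-ary code of length 6 with d ≥ 5 can have 15 codewords.


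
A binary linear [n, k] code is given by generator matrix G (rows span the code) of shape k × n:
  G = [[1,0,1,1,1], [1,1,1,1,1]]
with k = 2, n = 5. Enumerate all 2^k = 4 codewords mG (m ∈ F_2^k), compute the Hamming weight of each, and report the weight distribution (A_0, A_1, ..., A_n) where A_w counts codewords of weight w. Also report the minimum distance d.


Weight distribution: A_0 = 1, A_1 = 1, A_4 = 1, A_5 = 1. Minimum distance d = 1.

Enumerate all 2^2 = 4 messages m ∈ F_2^2.
For each, compute codeword c = mG in F_2^5, then tally its weight.
  m = 00 → c = 00000, weight = 0.
  m = 10 → c = 10111, weight = 4.
  m = 01 → c = 11111, weight = 5.
  m = 11 → c = 01000, weight = 1.
Tally weights:
  weight 0: 1 codewords.
  weight 1: 1 codewords.
  weight 4: 1 codewords.
  weight 5: 1 codewords.
Minimum distance d = smallest w > 0 with A_w > 0 = 1.
Sanity: Σ A_w = 4 = 2^2 = 4 ✓.


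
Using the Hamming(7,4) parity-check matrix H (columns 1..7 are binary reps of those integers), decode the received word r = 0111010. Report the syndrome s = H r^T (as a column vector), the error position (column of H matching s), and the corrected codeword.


s = (0, 1, 1)^T, error position = 3, corrected codeword c = 0101010

Compute s = H r^T mod 2 one row at a time:
  s_1 = 1 + 0 + 1 + 0 = 2 ≡ 0 (mod 2).
  s_2 = 1 + 1 + 1 + 0 = 3 ≡ 1 (mod 2).
  s_3 = 0 + 1 + 0 + 0 = 1 ≡ 1 (mod 2).
s = (0, 1, 1)^T — this equals column 3 of H (binary 011), so error is at position 3.
Correct: flip bit 3 of r = 0111010 to get c = 0101010.


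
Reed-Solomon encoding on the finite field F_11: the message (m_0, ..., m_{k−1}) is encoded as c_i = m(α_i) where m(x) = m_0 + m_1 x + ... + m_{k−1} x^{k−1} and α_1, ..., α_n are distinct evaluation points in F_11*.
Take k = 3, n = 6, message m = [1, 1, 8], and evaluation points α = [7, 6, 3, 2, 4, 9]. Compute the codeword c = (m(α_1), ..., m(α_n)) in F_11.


c = [4, 9, 10, 2, 1, 9]

Message polynomial: m(x) = 1 + 1·x + 8·x^2 (mod 11).
For each evaluation point α_i, compute m(α_i) mod 11:
  α_1 = 7: Horner steps 8 → 2 → 4, so m(7) = 4.
  α_2 = 6: Horner steps 8 → 5 → 9, so m(6) = 9.
  α_3 = 3: Horner steps 8 → 3 → 10, so m(3) = 10.
  α_4 = 2: Horner steps 8 → 6 → 2, so m(2) = 2.
  α_5 = 4: Horner steps 8 → 0 → 1, so m(4) = 1.
  α_6 = 9: Horner steps 8 → 7 → 9, so m(9) = 9.
Codeword c = [4, 9, 10, 2, 1, 9] ∈ F_11^6.


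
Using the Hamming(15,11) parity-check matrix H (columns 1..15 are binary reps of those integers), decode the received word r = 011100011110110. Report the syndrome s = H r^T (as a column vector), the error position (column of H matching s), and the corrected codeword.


s = (0, 1, 1, 0)^T, error position = 6, corrected codeword c = 011101011110110

Compute s = H r^T mod 2 one row at a time:
  s_1 = 1 + 1 + 1 + 1 + 0 + 1 + 1 + 0 = 6 ≡ 0 (mod 2).
  s_2 = 1 + 0 + 0 + 0 + 0 + 1 + 1 + 0 = 3 ≡ 1 (mod 2).
  s_3 = 1 + 1 + 0 + 0 + 1 + 1 + 1 + 0 = 5 ≡ 1 (mod 2).
  s_4 = 0 + 1 + 0 + 0 + 1 + 1 + 1 + 0 = 4 ≡ 0 (mod 2).
s = (0, 1, 1, 0)^T — this equals column 6 of H (binary 0110), so error is at position 6.
Correct: flip bit 6 of r = 011100011110110 to get c = 011101011110110.


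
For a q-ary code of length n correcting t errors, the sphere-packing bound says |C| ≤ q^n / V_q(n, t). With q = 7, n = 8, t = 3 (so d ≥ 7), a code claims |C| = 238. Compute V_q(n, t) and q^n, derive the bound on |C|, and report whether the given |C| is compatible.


V_q(n, t) = 13153, q^n = 5764801, Hamming bound = 438, |C| = 238 ≤ bound (satisfied).

Step 1: Compute V_q(n, t) = Σ_{j=0}^3 C(n, j) (q−1)^j.
  j = 0: C(8,0)·(6)^0 = 1·1 = 1.
  j = 1: C(8,1)·(6)^1 = 8·6 = 48.
  j = 2: C(8,2)·(6)^2 = 28·36 = 1008.
  j = 3: C(8,3)·(6)^3 = 56·216 = 12096.
  V_q(n, t) = 1 + 48 + 1008 + 12096 = 13153.
Step 2: q^n = 7^8 = 5764801.
Step 3: Hamming bound ⌊q^n / V_q(n,t)⌋ = ⌊5764801/13153⌋ = 438.
Step 4: Compare |C| = 238 to 438: satisfied.
The claimed |C| lies below the Hamming bound.


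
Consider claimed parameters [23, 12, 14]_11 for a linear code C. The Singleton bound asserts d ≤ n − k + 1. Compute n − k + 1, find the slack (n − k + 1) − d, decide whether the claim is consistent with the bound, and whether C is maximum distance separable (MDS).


Singleton RHS = n − k + 1 = 12, slack = -2, bound violated (no such code; not MDS).

Singleton bound: d ≤ n − k + 1.
Here n = 23, k = 12, so n − k + 1 = 12.
Given d = 14, check d ≤ 12: NO.
Slack = (n − k + 1) − d = -2.
The slack is negative: d = 14 exceeds n − k + 1 = 12 by 2, so the Singleton bound is violated and no linear [23, 12, 14]_11 code can exist. In particular it is not MDS (MDS requires d = n − k + 1 exactly).
Description: the claimed parameters are [23, 12, 14]_11; such a code would be impossible (violates the Singleton bound).


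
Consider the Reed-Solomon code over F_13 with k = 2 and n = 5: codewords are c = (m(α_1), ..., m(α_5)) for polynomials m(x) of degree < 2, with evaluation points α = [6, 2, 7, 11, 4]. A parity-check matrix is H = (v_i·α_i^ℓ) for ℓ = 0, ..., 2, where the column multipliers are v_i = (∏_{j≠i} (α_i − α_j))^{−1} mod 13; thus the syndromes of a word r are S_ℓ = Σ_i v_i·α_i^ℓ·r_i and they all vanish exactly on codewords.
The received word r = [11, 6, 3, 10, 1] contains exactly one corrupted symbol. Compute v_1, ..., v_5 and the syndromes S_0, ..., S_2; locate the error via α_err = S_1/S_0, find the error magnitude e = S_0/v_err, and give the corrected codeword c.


S = (6, 12, 11), error at position 2, error magnitude e = 2, c = [11, 4, 3, 10, 1].

Step 1: column multipliers v_i = (∏_{j≠i}(α_i − α_j))^{−1} mod 13.
  i = 1 (α = 6): (6−2)(6−7)(6−11)(6−4) = 4·(−1)·(−5)·2 = 40 ≡ 1, so v_1 = 1^{−1} = 1 (mod 13).
  i = 2 (α = 2): (2−6)(2−7)(2−11)(2−4) = (−4)·(−5)·(−9)·(−2) = 360 ≡ 9, so v_2 = 9^{−1} = 3 (mod 13).
  i = 3 (α = 7): (7−6)(7−2)(7−11)(7−4) = 1·5·(−4)·3 = −60 ≡ 5, so v_3 = 5^{−1} = 8 (mod 13).
  i = 4 (α = 11): (11−6)(11−2)(11−7)(11−4) = 5·9·4·7 = 1260 ≡ 12, so v_4 = 12^{−1} = 12 (mod 13).
  i = 5 (α = 4): (4−6)(4−2)(4−7)(4−11) = (−2)·2·(−3)·(−7) = −84 ≡ 7, so v_5 = 7^{−1} = 2 (mod 13).
  v = [1, 3, 8, 12, 2].
Step 2: syndromes of r = [11, 6, 3, 10, 1] (all sums mod 13).
  S_0 = Σ v_i r_i = 1·11 + 3·6 + 8·3 + 12·10 + 2·1 = 175 ≡ 6.
  S_1 = Σ v_i α_i r_i = 1·6·11 + 3·2·6 + 8·7·3 + 12·11·10 + 2·4·1 = 1598 ≡ 12.
  α_i^2 mod 13 = [10, 4, 10, 4, 3].
  S_2 = Σ v_i α_i^2 r_i = 1·10·11 + 3·4·6 + 8·10·3 + 12·4·10 + 2·3·1 = 908 ≡ 11.
  S = (6, 12, 11) ≠ 0, so r is not a codeword (an error is present).
Step 3: locate the error. For a single error e at position i, S_ℓ = v_i·e·α_i^ℓ, so α_err = S_1/S_0.
  S_0^{−1} = 6^{−1} = 11 (mod 13), so α_err = 12·11 = 132 ≡ 2 = α_2. Error position i = 2.
  Consistency check: S_2/S_1 = 11·12 = 132 ≡ 2 = α_err ✓ (single-error assumption holds).
Step 4: error magnitude e = S_0/v_2 = S_0·∏_{j≠2}(α_2 − α_j) = 6·9 = 54 ≡ 2 (mod 13).
Step 5: correct position 2: c_2 = r_2 − e = 6 − 2 ≡ 4 (mod 13). Hence c = [11, 4, 3, 10, 1].
  Check: interpolating c through the α_i gives m(x) = 7 + 5·x (degree < 2) with m(α_i) = c_i for every i, so c is indeed a codeword.
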